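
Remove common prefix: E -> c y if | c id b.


Common prefix: 'c'
Factored: E -> c E', E' -> y if | id b


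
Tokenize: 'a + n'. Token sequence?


Scan left to right, longest-match per lexeme
Tokens: ID(a), OP(+), ID(n)


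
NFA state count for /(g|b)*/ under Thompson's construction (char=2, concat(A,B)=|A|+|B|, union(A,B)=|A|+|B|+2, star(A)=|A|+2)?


Syntax tree has 2 char leaf(s), 1 union(s), 1 star(s)
chars contribute 2×2 = 4; each union adds +2; each star adds +2
Total: 4 + 2 + 2 = 8 states


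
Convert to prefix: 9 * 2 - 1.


left-to-right (same/higher precedence on left): tree is (- (* 9 2) 1)
Prefix: - * 9 2 1


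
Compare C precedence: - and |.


'-' is additive (level 9); '|' is bitwise OR (level 3)
Higher level binds tighter
'-' has higher precedence than '|'


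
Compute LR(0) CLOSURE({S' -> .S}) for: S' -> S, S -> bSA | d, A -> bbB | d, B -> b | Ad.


Start: S' -> .S
For each item with dot before a nonterminal B, add B -> .γ for every B-production
Closure: [S' -> .S, S -> .bSA, S -> .d]


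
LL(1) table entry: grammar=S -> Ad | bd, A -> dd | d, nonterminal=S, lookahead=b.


For [S, b]: 'b' ∈ FIRST(bd)
Entry: S -> bd


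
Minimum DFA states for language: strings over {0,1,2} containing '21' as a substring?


KMP-style automaton: 2 progress states + 1 absorbing accept = 3
Minimal DFA: 3 states


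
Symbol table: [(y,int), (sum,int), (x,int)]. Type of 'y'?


Lookup 'y' → type int


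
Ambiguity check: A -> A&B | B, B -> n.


precedence layered via separate nonterminal B: deterministic
Unambiguous


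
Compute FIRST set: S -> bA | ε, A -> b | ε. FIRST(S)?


Per alternative of S: FIRST(bA) = {b}; FIRST(ε) = {ε}
FIRST(S) = {b, ε}


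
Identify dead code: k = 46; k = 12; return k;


first assignment to k is overwritten before any read
Dead: 'k = 46'


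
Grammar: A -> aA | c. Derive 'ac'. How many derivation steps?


Derivation: A => aA => ac
Steps: 2


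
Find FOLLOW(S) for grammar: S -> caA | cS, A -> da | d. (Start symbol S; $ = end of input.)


$ ∈ FOLLOW(S). For each A -> αBβ: add FIRST(β)\{ε} to FOLLOW(B); if β nullable, add FOLLOW(A).
FOLLOW(S) = {$}


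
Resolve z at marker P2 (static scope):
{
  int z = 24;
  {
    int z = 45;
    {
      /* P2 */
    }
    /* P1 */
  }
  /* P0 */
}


P2's block does not declare z; resolves to the enclosing declaration at depth 1
z = 45


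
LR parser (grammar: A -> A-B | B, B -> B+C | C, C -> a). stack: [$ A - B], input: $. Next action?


handle 'A-B' on top; lookahead ∈ FOLLOW(A) = {-, $}
Action: reduce (A -> A-B)


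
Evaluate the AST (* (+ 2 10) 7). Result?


Evaluate inner: (+ 2 10) = 12
Evaluate root: (* 12 7) = 84
Result: 84


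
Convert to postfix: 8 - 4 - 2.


Left to right (same or higher precedence on left)
Postfix: 8 4 - 2 -


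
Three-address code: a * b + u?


Break into single-operator statements:
t1 = a * b
t2 = t1 + u


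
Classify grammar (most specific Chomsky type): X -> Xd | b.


Left-linear: every RHS is a terminal or one nonterminal followed by a terminal
Classification: Type 3 (Regular)


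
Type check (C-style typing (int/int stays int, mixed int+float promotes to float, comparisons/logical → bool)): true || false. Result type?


Operand types: bool || bool
Rule: logical operators take bool operands and yield bool
Result type: bool


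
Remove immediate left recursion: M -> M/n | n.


Left-recursive alternatives: M/n; non-recursive: n
Introduce M': M -> nM', M' -> /nM' | ε


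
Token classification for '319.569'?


Pattern: digits with a decimal point
Type: FLOAT_LITERAL


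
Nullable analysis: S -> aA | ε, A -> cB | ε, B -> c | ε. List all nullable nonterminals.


A nonterminal is nullable iff some alternative derives ε (directly, or every symbol in it is nullable)
Nullable: {A, B, S}


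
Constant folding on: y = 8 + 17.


8 + 17 = 25 at compile time
Optimized: y = 25


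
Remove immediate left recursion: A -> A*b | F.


Left-recursive alternatives: A*b; non-recursive: F
Introduce A': A -> FA', A' -> *bA' | ε


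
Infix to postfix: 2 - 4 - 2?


Left to right (same or higher precedence on left)
Postfix: 2 4 - 2 -


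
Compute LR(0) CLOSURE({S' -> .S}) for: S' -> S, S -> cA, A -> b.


Start: S' -> .S
For each item with dot before a nonterminal B, add B -> .γ for every B-production
Closure: [S' -> .S, S -> .cA]


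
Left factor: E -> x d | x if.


Common prefix: 'x'
Factored: E -> x E', E' -> d | if


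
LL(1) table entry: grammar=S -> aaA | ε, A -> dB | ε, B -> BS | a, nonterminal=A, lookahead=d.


For [A, d]: 'd' ∈ FIRST(dB)
Entry: A -> dB


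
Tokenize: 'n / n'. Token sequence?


Scan left to right, longest-match per lexeme
Tokens: ID(n), OP(/), ID(n)


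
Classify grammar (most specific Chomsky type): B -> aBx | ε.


Single nonterminal LHS, but a^n x^n is not regular
Classification: Type 2 (Context-Free)


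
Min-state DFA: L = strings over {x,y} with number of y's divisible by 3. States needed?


Track (count of y) mod 3: states 0..2, accept at 0
Minimal DFA: 3 states


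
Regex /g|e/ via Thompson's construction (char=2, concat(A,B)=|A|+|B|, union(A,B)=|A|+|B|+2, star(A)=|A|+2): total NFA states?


Syntax tree has 2 char leaf(s), 1 union(s), 0 star(s)
chars contribute 2×2 = 4; each union adds +2; each star adds +2
Total: 4 + 2 + 0 = 6 states


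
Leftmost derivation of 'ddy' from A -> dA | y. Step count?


Derivation: A => dA => ddA => ddy
Steps: 3


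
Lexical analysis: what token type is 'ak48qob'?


Pattern: letter/underscore followed by alphanumerics, not a keyword
Type: IDENTIFIER


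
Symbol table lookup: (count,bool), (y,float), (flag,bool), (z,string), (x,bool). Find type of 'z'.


Lookup 'z' → type string


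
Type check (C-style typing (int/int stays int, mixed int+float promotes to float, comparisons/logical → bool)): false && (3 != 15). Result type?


Operand types: bool && bool
Rule: logical operators take bool operands and yield bool
Result type: bool


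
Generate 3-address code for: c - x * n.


Break into single-operator statements:
t1 = x * n
t2 = c - t1


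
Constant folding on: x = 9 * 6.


9 * 6 = 54 at compile time
Optimized: x = 54


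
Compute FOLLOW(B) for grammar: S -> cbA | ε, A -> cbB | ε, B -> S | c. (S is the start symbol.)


$ ∈ FOLLOW(S). For each A -> αBβ: add FIRST(β)\{ε} to FOLLOW(B); if β nullable, add FOLLOW(A).
FOLLOW(B) = {$}


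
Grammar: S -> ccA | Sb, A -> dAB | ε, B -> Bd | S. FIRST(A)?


Per alternative of A: FIRST(dAB) = {d}; FIRST(ε) = {ε}
FIRST(A) = {d, ε}


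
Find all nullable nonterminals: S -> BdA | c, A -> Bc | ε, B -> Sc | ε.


A nonterminal is nullable iff some alternative derives ε (directly, or every symbol in it is nullable)
Nullable: {A, B}


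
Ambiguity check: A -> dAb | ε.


balanced d^n…b^n: each string has a unique parse
Unambiguous


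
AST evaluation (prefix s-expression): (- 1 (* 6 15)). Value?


Evaluate inner: (* 6 15) = 90
Evaluate root: (- 1 90) = -89
Result: -89


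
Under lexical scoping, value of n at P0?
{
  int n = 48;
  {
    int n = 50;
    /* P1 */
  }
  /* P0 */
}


n declared in the same block as P0
n = 48


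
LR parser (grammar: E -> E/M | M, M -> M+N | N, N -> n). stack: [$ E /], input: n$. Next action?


no handle ('E/' is not any RHS); shift 'n'
Action: shift


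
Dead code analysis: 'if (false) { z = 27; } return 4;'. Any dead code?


condition is constant false, so the whole block is unreachable
Dead: 'if (false) { z = 27; }'


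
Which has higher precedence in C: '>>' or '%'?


'%' is multiplicative (level 10); '>>' is shift (level 8)
Higher level binds tighter
'%' has higher precedence than '>>'


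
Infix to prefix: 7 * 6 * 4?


left-to-right (same/higher precedence on left): tree is (* (* 7 6) 4)
Prefix: * * 7 6 4


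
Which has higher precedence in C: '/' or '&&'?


'/' is multiplicative (level 10); '&&' is logical AND (level 2)
Higher level binds tighter
'/' has higher precedence than '&&'


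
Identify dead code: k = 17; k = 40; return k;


first assignment to k is overwritten before any read
Dead: 'k = 17'


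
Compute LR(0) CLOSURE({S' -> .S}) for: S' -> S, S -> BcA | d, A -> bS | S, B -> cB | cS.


Start: S' -> .S
For each item with dot before a nonterminal B, add B -> .γ for every B-production
Closure: [S' -> .S, S -> .BcA, S -> .d, B -> .cB, B -> .cS]


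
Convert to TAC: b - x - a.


Break into single-operator statements:
t1 = b - x
t2 = t1 - a


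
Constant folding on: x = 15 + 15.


15 + 15 = 30 at compile time
Optimized: x = 30


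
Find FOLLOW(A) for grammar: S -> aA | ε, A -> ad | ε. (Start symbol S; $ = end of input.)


$ ∈ FOLLOW(S). For each A -> αBβ: add FIRST(β)\{ε} to FOLLOW(B); if β nullable, add FOLLOW(A).
FOLLOW(A) = {$}


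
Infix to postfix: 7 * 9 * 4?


Left to right (same or higher precedence on left)
Postfix: 7 9 * 4 *


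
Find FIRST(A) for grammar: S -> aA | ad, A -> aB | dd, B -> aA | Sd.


Per alternative of A: FIRST(aB) = {a}; FIRST(dd) = {d}
FIRST(A) = {a, d}


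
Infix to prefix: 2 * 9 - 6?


left-to-right (same/higher precedence on left): tree is (- (* 2 9) 6)
Prefix: - * 2 9 6


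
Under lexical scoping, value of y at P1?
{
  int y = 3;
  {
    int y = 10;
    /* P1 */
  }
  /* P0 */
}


y declared in the same block as P1
y = 10


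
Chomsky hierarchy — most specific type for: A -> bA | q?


Right-linear: every RHS is a terminal or a terminal followed by one nonterminal
Classification: Type 3 (Regular)


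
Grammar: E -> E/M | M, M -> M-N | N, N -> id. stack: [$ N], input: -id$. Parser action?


'N' (not preceded by M-) is the handle for M -> N
Action: reduce (M -> N)


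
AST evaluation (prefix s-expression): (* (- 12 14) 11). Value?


Evaluate inner: (- 12 14) = -2
Evaluate root: (* -2 11) = -22
Result: -22


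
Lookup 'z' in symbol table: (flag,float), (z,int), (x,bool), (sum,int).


Lookup 'z' → type int


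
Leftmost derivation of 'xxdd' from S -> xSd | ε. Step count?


Derivation: S => xSd => xxSdd => xxdd
Steps: 3


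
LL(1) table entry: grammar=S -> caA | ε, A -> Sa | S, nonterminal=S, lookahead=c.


For [S, c]: 'c' ∈ FIRST(caA)
Entry: S -> caA


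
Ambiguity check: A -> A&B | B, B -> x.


precedence layered via separate nonterminal B: deterministic
Unambiguous


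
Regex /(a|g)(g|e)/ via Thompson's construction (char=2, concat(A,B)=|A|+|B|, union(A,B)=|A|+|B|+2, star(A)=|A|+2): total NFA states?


Syntax tree has 4 char leaf(s), 2 union(s), 0 star(s)
chars contribute 4×2 = 8; each union adds +2; each star adds +2
Total: 8 + 4 + 0 = 12 states


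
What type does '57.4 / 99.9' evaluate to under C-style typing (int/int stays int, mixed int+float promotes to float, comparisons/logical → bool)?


Operand types: float / float
Rule: mixed int/float promotes to float; int/int stays int
Result type: float


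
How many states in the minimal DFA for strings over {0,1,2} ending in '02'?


Track the longest suffix of input matching a prefix of '02': 3 classes (prefixes of length 0..2)
Minimal DFA: 3 states


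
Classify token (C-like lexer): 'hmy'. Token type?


Pattern: letter/underscore followed by alphanumerics, not a keyword
Type: IDENTIFIER


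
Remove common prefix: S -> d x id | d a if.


Common prefix: 'd'
Factored: S -> d S', S' -> x id | a if


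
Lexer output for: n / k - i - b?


Scan left to right, longest-match per lexeme
Tokens: ID(n), OP(/), ID(k), OP(-), ID(i), OP(-), ID(b)


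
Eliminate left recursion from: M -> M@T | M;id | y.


Left-recursive alternatives: M@T, M;id; non-recursive: y
Introduce M': M -> yM', M' -> @TM' | ;idM' | ε


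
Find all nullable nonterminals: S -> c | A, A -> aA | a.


A nonterminal is nullable iff some alternative derives ε (directly, or every symbol in it is nullable)
Nullable: {}


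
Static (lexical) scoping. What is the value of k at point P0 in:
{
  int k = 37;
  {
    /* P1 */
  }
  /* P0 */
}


k declared in the same block as P0
k = 37


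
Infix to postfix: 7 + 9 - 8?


Left to right (same or higher precedence on left)
Postfix: 7 9 + 8 -


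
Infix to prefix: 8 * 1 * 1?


left-to-right (same/higher precedence on left): tree is (* (* 8 1) 1)
Prefix: * * 8 1 1


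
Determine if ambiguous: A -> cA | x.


right-linear, alternatives start with distinct terminals 'c' vs 'x': unique leftmost derivation
Unambiguous


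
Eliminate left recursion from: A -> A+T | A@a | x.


Left-recursive alternatives: A+T, A@a; non-recursive: x
Introduce A': A -> xA', A' -> +TA' | @aA' | ε


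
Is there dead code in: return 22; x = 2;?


statement follows a return and is unreachable
Dead: 'x = 2'


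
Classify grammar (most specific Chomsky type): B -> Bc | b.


Left-linear: every RHS is a terminal or one nonterminal followed by a terminal
Classification: Type 3 (Regular)


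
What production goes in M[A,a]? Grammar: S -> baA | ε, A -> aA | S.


For [A, a]: 'a' ∈ FIRST(aA)
Entry: A -> aA


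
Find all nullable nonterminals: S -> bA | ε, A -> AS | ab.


A nonterminal is nullable iff some alternative derives ε (directly, or every symbol in it is nullable)
Nullable: {S}


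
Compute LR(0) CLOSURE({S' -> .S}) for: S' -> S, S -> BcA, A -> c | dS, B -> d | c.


Start: S' -> .S
For each item with dot before a nonterminal B, add B -> .γ for every B-production
Closure: [S' -> .S, S -> .BcA, B -> .d, B -> .c]


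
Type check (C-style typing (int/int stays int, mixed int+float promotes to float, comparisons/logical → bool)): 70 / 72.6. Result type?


Operand types: int / float
Rule: mixed int/float promotes to float; int/int stays int
Result type: float


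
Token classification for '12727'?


Pattern: digits only
Type: INTEGER_LITERAL


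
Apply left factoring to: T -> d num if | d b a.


Common prefix: 'd'
Factored: T -> d T', T' -> num if | b a


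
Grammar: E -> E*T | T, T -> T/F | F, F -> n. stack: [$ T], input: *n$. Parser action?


lookahead ∉ {/} so T won't extend; reduce E -> T
Action: reduce (E -> T)


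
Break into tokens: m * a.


Scan left to right, longest-match per lexeme
Tokens: ID(m), OP(*), ID(a)


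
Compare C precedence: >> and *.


'*' is multiplicative (level 10); '>>' is shift (level 8)
Higher level binds tighter
'*' has higher precedence than '>>'


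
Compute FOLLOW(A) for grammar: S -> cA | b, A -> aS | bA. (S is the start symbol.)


$ ∈ FOLLOW(S). For each A -> αBβ: add FIRST(β)\{ε} to FOLLOW(B); if β nullable, add FOLLOW(A).
FOLLOW(A) = {$}


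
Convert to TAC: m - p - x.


Break into single-operator statements:
t1 = m - p
t2 = t1 - x


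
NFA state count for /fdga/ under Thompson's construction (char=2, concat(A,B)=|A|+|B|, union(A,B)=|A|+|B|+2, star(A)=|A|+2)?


Syntax tree has 4 char leaf(s), 0 union(s), 0 star(s)
chars contribute 4×2 = 8; each union adds +2; each star adds +2
Total: 8 + 0 + 0 = 8 states


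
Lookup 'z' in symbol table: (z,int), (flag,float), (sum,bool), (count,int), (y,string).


Lookup 'z' → type int


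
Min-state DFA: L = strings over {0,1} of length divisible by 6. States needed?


Track length mod 6: states 0..5, accept at 0
Minimal DFA: 6 states


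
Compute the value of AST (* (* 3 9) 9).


Evaluate inner: (* 3 9) = 27
Evaluate root: (* 27 9) = 243
Result: 243


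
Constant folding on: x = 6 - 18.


6 - 18 = -12 at compile time
Optimized: x = -12


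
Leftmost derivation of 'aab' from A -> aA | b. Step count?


Derivation: A => aA => aaA => aab
Steps: 3


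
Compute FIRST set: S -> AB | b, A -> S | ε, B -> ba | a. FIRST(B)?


Per alternative of B: FIRST(ba) = {b}; FIRST(a) = {a}
FIRST(B) = {a, b}


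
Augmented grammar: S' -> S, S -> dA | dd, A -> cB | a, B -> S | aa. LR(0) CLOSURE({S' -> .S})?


Start: S' -> .S
For each item with dot before a nonterminal B, add B -> .γ for every B-production
Closure: [S' -> .S, S -> .dA, S -> .dd]


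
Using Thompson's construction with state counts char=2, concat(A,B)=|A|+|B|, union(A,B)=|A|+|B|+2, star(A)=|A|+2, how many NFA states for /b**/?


Syntax tree has 1 char leaf(s), 0 union(s), 2 star(s)
chars contribute 1×2 = 2; each union adds +2; each star adds +2
Total: 2 + 0 + 4 = 6 states


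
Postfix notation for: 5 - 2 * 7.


* has higher precedence, evaluate 2*7 first
Postfix: 5 2 7 * -


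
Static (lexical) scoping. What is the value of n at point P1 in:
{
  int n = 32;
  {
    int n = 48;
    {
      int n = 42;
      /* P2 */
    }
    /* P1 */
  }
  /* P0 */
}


n declared in the same block as P1
n = 48


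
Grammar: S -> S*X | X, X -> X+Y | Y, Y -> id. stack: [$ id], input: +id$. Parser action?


'id' on top is the handle for Y -> id
Action: reduce (Y -> id)


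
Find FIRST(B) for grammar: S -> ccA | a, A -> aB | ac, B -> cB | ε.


Per alternative of B: FIRST(cB) = {c}; FIRST(ε) = {ε}
FIRST(B) = {c, ε}


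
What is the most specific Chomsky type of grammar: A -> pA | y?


Right-linear: every RHS is a terminal or a terminal followed by one nonterminal
Classification: Type 3 (Regular)


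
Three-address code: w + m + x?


Break into single-operator statements:
t1 = w + m
t2 = t1 + x


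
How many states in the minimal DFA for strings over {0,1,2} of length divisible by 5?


Track length mod 5: states 0..4, accept at 0
Minimal DFA: 5 states


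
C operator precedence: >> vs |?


'>>' is shift (level 8); '|' is bitwise OR (level 3)
Higher level binds tighter
'>>' has higher precedence than '|'


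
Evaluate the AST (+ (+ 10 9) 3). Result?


Evaluate inner: (+ 10 9) = 19
Evaluate root: (+ 19 3) = 22
Result: 22


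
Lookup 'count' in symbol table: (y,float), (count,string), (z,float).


Lookup 'count' → type string


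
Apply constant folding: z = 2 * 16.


2 * 16 = 32 at compile time
Optimized: z = 32


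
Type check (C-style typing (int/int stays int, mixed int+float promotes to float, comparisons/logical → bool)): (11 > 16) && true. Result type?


Operand types: bool && bool
Rule: logical operators take bool operands and yield bool
Result type: bool


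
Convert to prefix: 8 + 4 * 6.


'*' binds tighter: tree is (+ 8 (* 4 6))
Prefix: + 8 * 4 6


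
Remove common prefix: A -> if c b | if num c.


Common prefix: 'if'
Factored: A -> if A', A' -> c b | num c


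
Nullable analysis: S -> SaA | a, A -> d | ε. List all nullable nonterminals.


A nonterminal is nullable iff some alternative derives ε (directly, or every symbol in it is nullable)
Nullable: {A}


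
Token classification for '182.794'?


Pattern: digits with a decimal point
Type: FLOAT_LITERAL


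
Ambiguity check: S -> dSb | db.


balanced d^n…b^n: each string has a unique parse
Unambiguous


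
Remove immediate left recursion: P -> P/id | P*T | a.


Left-recursive alternatives: P/id, P*T; non-recursive: a
Introduce P': P -> aP', P' -> /idP' | *TP' | ε


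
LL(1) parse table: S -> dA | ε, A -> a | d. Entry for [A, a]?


For [A, a]: 'a' ∈ FIRST(a)
Entry: A -> a


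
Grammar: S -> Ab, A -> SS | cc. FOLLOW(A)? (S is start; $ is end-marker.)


$ ∈ FOLLOW(S). For each A -> αBβ: add FIRST(β)\{ε} to FOLLOW(B); if β nullable, add FOLLOW(A).
FOLLOW(A) = {b}


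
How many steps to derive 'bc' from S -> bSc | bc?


Derivation: S => bc
Steps: 1


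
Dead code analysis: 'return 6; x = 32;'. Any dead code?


statement follows a return and is unreachable
Dead: 'x = 32'


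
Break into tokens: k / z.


Scan left to right, longest-match per lexeme
Tokens: ID(k), OP(/), ID(z)


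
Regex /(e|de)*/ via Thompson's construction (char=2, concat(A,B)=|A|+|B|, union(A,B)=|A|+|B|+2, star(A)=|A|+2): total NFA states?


Syntax tree has 3 char leaf(s), 1 union(s), 1 star(s)
chars contribute 3×2 = 6; each union adds +2; each star adds +2
Total: 6 + 2 + 2 = 10 states


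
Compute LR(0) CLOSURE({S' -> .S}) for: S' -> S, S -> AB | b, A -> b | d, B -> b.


Start: S' -> .S
For each item with dot before a nonterminal B, add B -> .γ for every B-production
Closure: [S' -> .S, S -> .AB, S -> .b, A -> .b, A -> .d]


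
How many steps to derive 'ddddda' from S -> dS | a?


Derivation: S => dS => ddS => dddS => ddddS => dddddS => ddddda
Steps: 6


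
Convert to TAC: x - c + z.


Break into single-operator statements:
t1 = x - c
t2 = t1 + z


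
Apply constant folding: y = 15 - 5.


15 - 5 = 10 at compile time
Optimized: y = 10


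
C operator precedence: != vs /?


'/' is multiplicative (level 10); '!=' is equality (level 6)
Higher level binds tighter
'/' has higher precedence than '!='


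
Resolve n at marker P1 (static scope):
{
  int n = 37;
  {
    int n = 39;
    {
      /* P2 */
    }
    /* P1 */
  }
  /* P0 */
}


n declared in the same block as P1
n = 39


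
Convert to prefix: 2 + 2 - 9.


left-to-right (same/higher precedence on left): tree is (- (+ 2 2) 9)
Prefix: - + 2 2 9


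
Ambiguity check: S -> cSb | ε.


balanced c^n…b^n: each string has a unique parse
Unambiguous


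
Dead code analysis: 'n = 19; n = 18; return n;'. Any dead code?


first assignment to n is overwritten before any read
Dead: 'n = 19'


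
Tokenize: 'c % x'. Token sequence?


Scan left to right, longest-match per lexeme
Tokens: ID(c), OP(%), ID(x)


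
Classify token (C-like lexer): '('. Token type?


Pattern: delimiter/punctuation
Type: PUNCTUATION


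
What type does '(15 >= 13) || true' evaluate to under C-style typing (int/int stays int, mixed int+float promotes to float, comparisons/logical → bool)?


Operand types: bool || bool
Rule: logical operators take bool operands and yield bool
Result type: bool


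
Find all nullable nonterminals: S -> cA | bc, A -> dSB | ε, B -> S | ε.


A nonterminal is nullable iff some alternative derives ε (directly, or every symbol in it is nullable)
Nullable: {A, B}


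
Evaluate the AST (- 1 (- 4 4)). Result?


Evaluate inner: (- 4 4) = 0
Evaluate root: (- 1 0) = 1
Result: 1


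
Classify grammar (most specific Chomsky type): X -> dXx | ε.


Single nonterminal LHS, but d^n x^n is not regular
Classification: Type 2 (Context-Free)


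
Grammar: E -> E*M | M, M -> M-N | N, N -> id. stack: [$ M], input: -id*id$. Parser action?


shift '-' to continue M -> M-N
Action: shift


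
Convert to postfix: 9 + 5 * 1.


* has higher precedence, evaluate 5*1 first
Postfix: 9 5 1 * +


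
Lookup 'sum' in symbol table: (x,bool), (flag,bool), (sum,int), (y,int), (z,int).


Lookup 'sum' → type int


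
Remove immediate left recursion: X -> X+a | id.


Left-recursive alternatives: X+a; non-recursive: id
Introduce X': X -> idX', X' -> +aX' | ε


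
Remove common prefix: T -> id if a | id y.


Common prefix: 'id'
Factored: T -> id T', T' -> if a | y


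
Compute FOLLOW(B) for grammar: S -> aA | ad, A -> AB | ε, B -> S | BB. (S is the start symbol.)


$ ∈ FOLLOW(S). For each A -> αBβ: add FIRST(β)\{ε} to FOLLOW(B); if β nullable, add FOLLOW(A).
FOLLOW(B) = {$, a}


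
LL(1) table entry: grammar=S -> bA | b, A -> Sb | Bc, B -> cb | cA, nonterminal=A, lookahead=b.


For [A, b]: 'b' ∈ FIRST(Sb)
Entry: A -> Sb


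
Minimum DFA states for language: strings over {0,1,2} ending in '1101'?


Track the longest suffix of input matching a prefix of '1101': 5 classes (prefixes of length 0..4)
Minimal DFA: 5 states


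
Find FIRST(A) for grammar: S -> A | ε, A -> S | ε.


Per alternative of A: FIRST(S) = {ε}; FIRST(ε) = {ε}
FIRST(A) = {ε}


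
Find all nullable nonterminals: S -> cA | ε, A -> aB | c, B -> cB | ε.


A nonterminal is nullable iff some alternative derives ε (directly, or every symbol in it is nullable)
Nullable: {B, S}


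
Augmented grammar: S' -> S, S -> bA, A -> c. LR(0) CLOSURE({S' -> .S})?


Start: S' -> .S
For each item with dot before a nonterminal B, add B -> .γ for every B-production
Closure: [S' -> .S, S -> .bA]


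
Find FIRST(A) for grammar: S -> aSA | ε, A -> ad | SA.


Per alternative of A: FIRST(ad) = {a}; FIRST(SA) = {a}
FIRST(A) = {a}


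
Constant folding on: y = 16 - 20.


16 - 20 = -4 at compile time
Optimized: y = -4


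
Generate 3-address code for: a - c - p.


Break into single-operator statements:
t1 = a - c
t2 = t1 - p


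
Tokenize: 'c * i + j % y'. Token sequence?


Scan left to right, longest-match per lexeme
Tokens: ID(c), OP(*), ID(i), OP(+), ID(j), OP(%), ID(y)


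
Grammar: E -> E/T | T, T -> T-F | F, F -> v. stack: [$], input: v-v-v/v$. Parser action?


no handle on stack; shift 'v'
Action: shift


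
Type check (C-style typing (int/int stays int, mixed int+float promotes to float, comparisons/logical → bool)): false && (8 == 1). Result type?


Operand types: bool && bool
Rule: logical operators take bool operands and yield bool
Result type: bool


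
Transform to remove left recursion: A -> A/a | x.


Left-recursive alternatives: A/a; non-recursive: x
Introduce A': A -> xA', A' -> /aA' | ε


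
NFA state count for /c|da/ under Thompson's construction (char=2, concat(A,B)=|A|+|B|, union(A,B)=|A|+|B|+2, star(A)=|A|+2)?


Syntax tree has 3 char leaf(s), 1 union(s), 0 star(s)
chars contribute 3×2 = 6; each union adds +2; each star adds +2
Total: 6 + 2 + 0 = 8 states


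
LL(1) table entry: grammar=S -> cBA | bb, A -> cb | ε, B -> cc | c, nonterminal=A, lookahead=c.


For [A, c]: 'c' ∈ FIRST(cb)
Entry: A -> cb


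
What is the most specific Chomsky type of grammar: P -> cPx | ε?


Single nonterminal LHS, but c^n x^n is not regular
Classification: Type 2 (Context-Free)


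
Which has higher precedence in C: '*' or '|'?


'*' is multiplicative (level 10); '|' is bitwise OR (level 3)
Higher level binds tighter
'*' has higher precedence than '|'


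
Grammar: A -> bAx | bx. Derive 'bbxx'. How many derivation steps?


Derivation: A => bAx => bbxx
Steps: 2


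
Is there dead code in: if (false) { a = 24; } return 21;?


condition is constant false, so the whole block is unreachable
Dead: 'if (false) { a = 24; }'


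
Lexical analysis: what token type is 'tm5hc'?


Pattern: letter/underscore followed by alphanumerics, not a keyword
Type: IDENTIFIER


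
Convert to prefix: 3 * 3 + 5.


left-to-right (same/higher precedence on left): tree is (+ (* 3 3) 5)
Prefix: + * 3 3 5


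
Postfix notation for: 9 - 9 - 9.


Left to right (same or higher precedence on left)
Postfix: 9 9 - 9 -


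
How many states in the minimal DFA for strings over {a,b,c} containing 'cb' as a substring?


KMP-style automaton: 2 progress states + 1 absorbing accept = 3
Minimal DFA: 3 states


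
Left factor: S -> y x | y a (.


Common prefix: 'y'
Factored: S -> y S', S' -> x | a (


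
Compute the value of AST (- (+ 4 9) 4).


Evaluate inner: (+ 4 9) = 13
Evaluate root: (- 13 4) = 9
Result: 9


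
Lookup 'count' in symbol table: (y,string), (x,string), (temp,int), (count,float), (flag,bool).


Lookup 'count' → type float


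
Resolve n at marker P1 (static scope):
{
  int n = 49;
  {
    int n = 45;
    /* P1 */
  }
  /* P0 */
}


n declared in the same block as P1
n = 45


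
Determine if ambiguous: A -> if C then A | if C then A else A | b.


dangling else: 'if C then if C then b else b' parses two ways
Ambiguous


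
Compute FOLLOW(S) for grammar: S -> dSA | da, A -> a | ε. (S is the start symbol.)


$ ∈ FOLLOW(S). For each A -> αBβ: add FIRST(β)\{ε} to FOLLOW(B); if β nullable, add FOLLOW(A).
FOLLOW(S) = {$, a}


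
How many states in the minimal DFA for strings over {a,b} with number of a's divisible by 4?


Track (count of a) mod 4: states 0..3, accept at 0
Minimal DFA: 4 states


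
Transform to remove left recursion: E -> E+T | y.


Left-recursive alternatives: E+T; non-recursive: y
Introduce E': E -> yE', E' -> +TE' | ε


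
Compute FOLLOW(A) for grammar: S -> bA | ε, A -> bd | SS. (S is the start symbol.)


$ ∈ FOLLOW(S). For each A -> αBβ: add FIRST(β)\{ε} to FOLLOW(B); if β nullable, add FOLLOW(A).
FOLLOW(A) = {$, b}


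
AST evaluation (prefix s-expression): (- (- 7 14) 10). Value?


Evaluate inner: (- 7 14) = -7
Evaluate root: (- -7 10) = -17
Result: -17


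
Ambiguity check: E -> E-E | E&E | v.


'v-v&v' has two parse trees (no precedence encoded between - and &)
Ambiguous


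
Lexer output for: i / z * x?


Scan left to right, longest-match per lexeme
Tokens: ID(i), OP(/), ID(z), OP(*), ID(x)


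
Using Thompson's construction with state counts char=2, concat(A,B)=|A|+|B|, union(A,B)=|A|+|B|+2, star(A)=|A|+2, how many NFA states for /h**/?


Syntax tree has 1 char leaf(s), 0 union(s), 2 star(s)
chars contribute 1×2 = 2; each union adds +2; each star adds +2
Total: 2 + 0 + 4 = 6 states


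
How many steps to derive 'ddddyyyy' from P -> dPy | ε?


Derivation: P => dPy => ddPyy => dddPyyy => ddddPyyyy => ddddyyyy
Steps: 5


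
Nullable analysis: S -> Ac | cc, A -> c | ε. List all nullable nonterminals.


A nonterminal is nullable iff some alternative derives ε (directly, or every symbol in it is nullable)
Nullable: {A}


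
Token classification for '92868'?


Pattern: digits only
Type: INTEGER_LITERAL


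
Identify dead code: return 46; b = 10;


statement follows a return and is unreachable
Dead: 'b = 10'


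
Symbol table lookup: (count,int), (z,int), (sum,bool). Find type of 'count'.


Lookup 'count' → type int


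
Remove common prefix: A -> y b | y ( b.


Common prefix: 'y'
Factored: A -> y A', A' -> b | ( b


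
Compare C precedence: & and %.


'%' is multiplicative (level 10); '&' is bitwise AND (level 5)
Higher level binds tighter
'%' has higher precedence than '&'


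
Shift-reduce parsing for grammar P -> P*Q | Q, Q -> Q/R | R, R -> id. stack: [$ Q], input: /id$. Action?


shift '/' to continue Q -> Q/R
Action: shift


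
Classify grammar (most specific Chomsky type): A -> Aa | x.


Left-linear: every RHS is a terminal or one nonterminal followed by a terminal
Classification: Type 3 (Regular)


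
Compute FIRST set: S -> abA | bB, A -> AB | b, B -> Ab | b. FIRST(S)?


Per alternative of S: FIRST(abA) = {a}; FIRST(bB) = {b}
FIRST(S) = {a, b}


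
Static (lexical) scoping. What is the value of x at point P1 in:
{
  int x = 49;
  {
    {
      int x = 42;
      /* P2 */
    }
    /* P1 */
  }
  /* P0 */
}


P1's block does not declare x; resolves to the enclosing declaration at depth 0
x = 49


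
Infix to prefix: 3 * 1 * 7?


left-to-right (same/higher precedence on left): tree is (* (* 3 1) 7)
Prefix: * * 3 1 7


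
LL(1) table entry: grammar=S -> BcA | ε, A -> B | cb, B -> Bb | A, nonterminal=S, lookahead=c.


For [S, c]: 'c' ∈ FIRST(BcA)
Entry: S -> BcA


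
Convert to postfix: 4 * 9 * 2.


Left to right (same or higher precedence on left)
Postfix: 4 9 * 2 *


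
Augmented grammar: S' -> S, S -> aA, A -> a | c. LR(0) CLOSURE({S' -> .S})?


Start: S' -> .S
For each item with dot before a nonterminal B, add B -> .γ for every B-production
Closure: [S' -> .S, S -> .aA]


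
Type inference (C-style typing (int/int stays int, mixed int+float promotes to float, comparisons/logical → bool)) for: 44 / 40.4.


Operand types: int / float
Rule: mixed int/float promotes to float; int/int stays int
Result type: float


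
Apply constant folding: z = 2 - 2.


2 - 2 = 0 at compile time
Optimized: z = 0


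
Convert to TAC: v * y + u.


Break into single-operator statements:
t1 = v * y
t2 = t1 + u


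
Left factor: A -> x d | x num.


Common prefix: 'x'
Factored: A -> x A', A' -> d | num


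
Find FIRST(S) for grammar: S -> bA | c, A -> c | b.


Per alternative of S: FIRST(bA) = {b}; FIRST(c) = {c}
FIRST(S) = {b, c}


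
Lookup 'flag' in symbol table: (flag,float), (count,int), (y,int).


Lookup 'flag' → type float


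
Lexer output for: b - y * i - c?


Scan left to right, longest-match per lexeme
Tokens: ID(b), OP(-), ID(y), OP(*), ID(i), OP(-), ID(c)


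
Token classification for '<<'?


Pattern: operator symbol
Type: OPERATOR


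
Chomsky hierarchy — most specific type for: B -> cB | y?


Right-linear: every RHS is a terminal or a terminal followed by one nonterminal
Classification: Type 3 (Regular)


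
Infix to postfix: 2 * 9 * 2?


Left to right (same or higher precedence on left)
Postfix: 2 9 * 2 *


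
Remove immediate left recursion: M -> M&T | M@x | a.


Left-recursive alternatives: M&T, M@x; non-recursive: a
Introduce M': M -> aM', M' -> &TM' | @xM' | ε


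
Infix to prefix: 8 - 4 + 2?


left-to-right (same/higher precedence on left): tree is (+ (- 8 4) 2)
Prefix: + - 8 4 2


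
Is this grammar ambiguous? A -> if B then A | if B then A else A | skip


dangling else: 'if B then if B then skip else skip' parses two ways
Ambiguous


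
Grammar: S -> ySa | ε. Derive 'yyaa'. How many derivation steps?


Derivation: S => ySa => yySaa => yyaa
Steps: 3


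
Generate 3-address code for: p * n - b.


Break into single-operator statements:
t1 = p * n
t2 = t1 - b


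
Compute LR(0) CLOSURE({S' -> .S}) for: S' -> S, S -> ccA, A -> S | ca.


Start: S' -> .S
For each item with dot before a nonterminal B, add B -> .γ for every B-production
Closure: [S' -> .S, S -> .ccA]


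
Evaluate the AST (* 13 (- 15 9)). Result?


Evaluate inner: (- 15 9) = 6
Evaluate root: (* 13 6) = 78
Result: 78


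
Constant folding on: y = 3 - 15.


3 - 15 = -12 at compile time
Optimized: y = -12


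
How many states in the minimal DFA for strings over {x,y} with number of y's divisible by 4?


Track (count of y) mod 4: states 0..3, accept at 0
Minimal DFA: 4 states


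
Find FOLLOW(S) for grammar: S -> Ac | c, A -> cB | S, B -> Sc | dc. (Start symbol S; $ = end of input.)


$ ∈ FOLLOW(S). For each A -> αBβ: add FIRST(β)\{ε} to FOLLOW(B); if β nullable, add FOLLOW(A).
FOLLOW(S) = {$, c}


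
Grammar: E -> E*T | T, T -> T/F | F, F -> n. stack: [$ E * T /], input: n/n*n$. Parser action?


no handle; shift 'n'
Action: shift


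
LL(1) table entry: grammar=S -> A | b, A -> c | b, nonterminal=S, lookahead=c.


For [S, c]: 'c' ∈ FIRST(A)
Entry: S -> A


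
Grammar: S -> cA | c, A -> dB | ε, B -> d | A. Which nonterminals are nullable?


A nonterminal is nullable iff some alternative derives ε (directly, or every symbol in it is nullable)
Nullable: {A, B}


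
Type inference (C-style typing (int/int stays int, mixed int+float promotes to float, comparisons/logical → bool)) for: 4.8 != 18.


Operand types: float != int
Rule: comparison yields bool
Result type: bool


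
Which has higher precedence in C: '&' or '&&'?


'&' is bitwise AND (level 5); '&&' is logical AND (level 2)
Higher level binds tighter
'&' has higher precedence than '&&'


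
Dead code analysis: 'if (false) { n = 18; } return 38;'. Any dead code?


condition is constant false, so the whole block is unreachable
Dead: 'if (false) { n = 18; }'


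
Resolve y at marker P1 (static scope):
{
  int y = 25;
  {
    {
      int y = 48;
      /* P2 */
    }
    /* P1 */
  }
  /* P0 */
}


P1's block does not declare y; resolves to the enclosing declaration at depth 0
y = 25


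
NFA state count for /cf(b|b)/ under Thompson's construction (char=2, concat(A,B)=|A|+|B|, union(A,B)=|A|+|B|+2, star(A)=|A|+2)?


Syntax tree has 4 char leaf(s), 1 union(s), 0 star(s)
chars contribute 4×2 = 8; each union adds +2; each star adds +2
Total: 8 + 2 + 0 = 10 states


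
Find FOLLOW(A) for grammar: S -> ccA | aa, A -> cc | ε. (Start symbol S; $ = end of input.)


$ ∈ FOLLOW(S). For each A -> αBβ: add FIRST(β)\{ε} to FOLLOW(B); if β nullable, add FOLLOW(A).
FOLLOW(A) = {$}


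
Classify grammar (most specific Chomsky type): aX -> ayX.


LHS has context (more than one symbol) and |LHS| ≤ |RHS|
Classification: Type 1 (Context-Sensitive)


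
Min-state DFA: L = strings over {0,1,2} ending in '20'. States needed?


Track the longest suffix of input matching a prefix of '20': 3 classes (prefixes of length 0..2)
Minimal DFA: 3 states


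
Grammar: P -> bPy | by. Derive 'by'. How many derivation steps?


Derivation: P => by
Steps: 1


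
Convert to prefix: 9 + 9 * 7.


'*' binds tighter: tree is (+ 9 (* 9 7))
Prefix: + 9 * 9 7


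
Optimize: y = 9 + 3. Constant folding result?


9 + 3 = 12 at compile time
Optimized: y = 12


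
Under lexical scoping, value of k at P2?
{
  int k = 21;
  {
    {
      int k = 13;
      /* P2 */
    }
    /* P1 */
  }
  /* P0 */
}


k declared in the same block as P2
k = 13


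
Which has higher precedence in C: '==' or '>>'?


'>>' is shift (level 8); '==' is equality (level 6)
Higher level binds tighter
'>>' has higher precedence than '=='


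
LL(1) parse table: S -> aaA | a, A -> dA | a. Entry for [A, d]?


For [A, d]: 'd' ∈ FIRST(dA)
Entry: A -> dA


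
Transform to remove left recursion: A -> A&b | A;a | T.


Left-recursive alternatives: A&b, A;a; non-recursive: T
Introduce A': A -> TA', A' -> &bA' | ;aA' | ε


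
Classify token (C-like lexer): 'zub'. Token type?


Pattern: letter/underscore followed by alphanumerics, not a keyword
Type: IDENTIFIER


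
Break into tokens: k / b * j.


Scan left to right, longest-match per lexeme
Tokens: ID(k), OP(/), ID(b), OP(*), ID(j)


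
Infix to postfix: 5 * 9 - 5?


Left to right (same or higher precedence on left)
Postfix: 5 9 * 5 -


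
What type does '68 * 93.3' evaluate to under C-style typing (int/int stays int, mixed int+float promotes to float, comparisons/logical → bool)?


Operand types: int * float
Rule: mixed int/float promotes to float; int/int stays int
Result type: float


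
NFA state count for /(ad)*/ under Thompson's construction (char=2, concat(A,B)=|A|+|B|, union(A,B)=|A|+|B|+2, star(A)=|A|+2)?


Syntax tree has 2 char leaf(s), 0 union(s), 1 star(s)
chars contribute 2×2 = 4; each union adds +2; each star adds +2
Total: 4 + 0 + 2 = 6 states


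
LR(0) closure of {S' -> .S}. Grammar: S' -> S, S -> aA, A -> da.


Start: S' -> .S
For each item with dot before a nonterminal B, add B -> .γ for every B-production
Closure: [S' -> .S, S -> .aA]


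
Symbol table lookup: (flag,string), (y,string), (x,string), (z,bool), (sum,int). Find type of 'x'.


Lookup 'x' → type string


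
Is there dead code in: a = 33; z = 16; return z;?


a is assigned but never read
Dead: 'a = 33'


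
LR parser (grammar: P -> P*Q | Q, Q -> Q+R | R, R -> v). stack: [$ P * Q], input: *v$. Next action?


handle 'P*Q' on top; lookahead ∈ FOLLOW(P) = {*, $}
Action: reduce (P -> P*Q)


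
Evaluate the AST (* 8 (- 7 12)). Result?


Evaluate inner: (- 7 12) = -5
Evaluate root: (* 8 -5) = -40
Result: -40


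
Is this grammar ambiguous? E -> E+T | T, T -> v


precedence layered via separate nonterminal T: deterministic
Unambiguous
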